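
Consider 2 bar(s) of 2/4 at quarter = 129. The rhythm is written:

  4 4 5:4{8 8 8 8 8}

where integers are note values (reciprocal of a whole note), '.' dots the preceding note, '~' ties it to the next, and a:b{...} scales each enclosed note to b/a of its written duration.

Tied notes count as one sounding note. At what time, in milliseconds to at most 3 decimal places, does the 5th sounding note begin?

1. 0.0ms @ 0 + 465.116ms (1)
2. 465.116ms @ 1 + 465.116ms (1)
3. 930.233ms @ 2 + 186.047ms (2/5)
4. 1116.279ms @ 12/5 + 186.047ms (2/5)
5. 1302.326ms @ 14/5 + 186.047ms (2/5)
6. 1488.372ms @ 16/5 + 186.047ms (2/5)
7. 1674.419ms @ 18/5 + 186.047ms (2/5)

note 5 onset = 14/5b = 1302.326ms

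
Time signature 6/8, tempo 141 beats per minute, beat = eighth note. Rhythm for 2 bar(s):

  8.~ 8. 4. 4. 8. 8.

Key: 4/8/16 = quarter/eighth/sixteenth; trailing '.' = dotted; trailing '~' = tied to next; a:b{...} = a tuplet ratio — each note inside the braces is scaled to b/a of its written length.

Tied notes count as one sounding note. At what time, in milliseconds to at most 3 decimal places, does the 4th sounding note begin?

1. 0.0ms @ 0 + 1276.596ms (3)
2. 1276.596ms @ 3 + 1276.596ms (3)
3. 2553.191ms @ 6 + 1276.596ms (3)
4. 3829.787ms @ 9 + 638.298ms (3/2)
5. 4468.085ms @ 21/2 + 638.298ms (3/2)

note 4 onset = 9b = 3829.787ms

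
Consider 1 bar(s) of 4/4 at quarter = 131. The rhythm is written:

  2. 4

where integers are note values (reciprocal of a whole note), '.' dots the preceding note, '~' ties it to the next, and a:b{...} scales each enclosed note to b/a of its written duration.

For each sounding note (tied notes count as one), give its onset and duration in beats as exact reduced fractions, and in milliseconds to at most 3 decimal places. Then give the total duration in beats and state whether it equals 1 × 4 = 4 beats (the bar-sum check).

1) 0.0ms=0b +1374.046ms=3b
2) 1374.046ms=3b +458.015ms=1b
Σ=4b of 4 (131bpm 4/4) — PASS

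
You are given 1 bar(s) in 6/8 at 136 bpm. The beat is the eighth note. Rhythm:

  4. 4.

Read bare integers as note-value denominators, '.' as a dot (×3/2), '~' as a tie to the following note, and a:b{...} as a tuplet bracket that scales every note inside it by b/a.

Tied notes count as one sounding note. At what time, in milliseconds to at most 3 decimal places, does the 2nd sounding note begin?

1. 0.0ms @ 0 + 1323.529ms (3)
2. 1323.529ms @ 3 + 1323.529ms (3)

note 2 onset = 3b = 1323.529ms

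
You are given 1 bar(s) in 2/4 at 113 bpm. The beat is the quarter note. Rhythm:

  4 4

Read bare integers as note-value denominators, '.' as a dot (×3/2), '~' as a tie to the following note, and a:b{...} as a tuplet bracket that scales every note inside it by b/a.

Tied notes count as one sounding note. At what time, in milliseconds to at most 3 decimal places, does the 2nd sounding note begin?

note 2 onset = 1b = 530.973ms

1. 0.0ms @ 0 + 530.973ms (1)
2. 530.973ms @ 1 + 530.973ms (1)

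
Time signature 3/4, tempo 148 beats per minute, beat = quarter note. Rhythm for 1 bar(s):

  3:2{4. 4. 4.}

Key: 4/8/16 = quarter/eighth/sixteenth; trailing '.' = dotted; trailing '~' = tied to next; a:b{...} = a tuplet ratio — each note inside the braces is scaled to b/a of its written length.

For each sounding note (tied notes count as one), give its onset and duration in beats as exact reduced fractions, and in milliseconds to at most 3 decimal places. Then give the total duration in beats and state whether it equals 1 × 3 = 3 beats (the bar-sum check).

1) 0.0ms=0b +405.405ms=1b
2) 405.405ms=1b +405.405ms=1b
3) 810.811ms=2b +405.405ms=1b
Σ=3b of 3 (148bpm 3/4) — PASS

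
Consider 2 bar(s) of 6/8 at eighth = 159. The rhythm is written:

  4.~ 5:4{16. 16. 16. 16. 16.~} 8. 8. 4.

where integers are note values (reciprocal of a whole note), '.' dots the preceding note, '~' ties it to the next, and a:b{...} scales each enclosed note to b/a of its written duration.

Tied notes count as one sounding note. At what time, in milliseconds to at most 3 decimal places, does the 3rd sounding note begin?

note 3 onset = 21/5b = 1584.906ms

1. 0.0ms @ 0 + 1358.491ms (18/5)
2. 1358.491ms @ 18/5 + 226.415ms (3/5)
3. 1584.906ms @ 21/5 + 226.415ms (3/5)
4. 1811.321ms @ 24/5 + 226.415ms (3/5)
5. 2037.736ms @ 27/5 + 792.453ms (21/10)
6. 2830.189ms @ 15/2 + 566.038ms (3/2)
7. 3396.226ms @ 9 + 1132.075ms (3)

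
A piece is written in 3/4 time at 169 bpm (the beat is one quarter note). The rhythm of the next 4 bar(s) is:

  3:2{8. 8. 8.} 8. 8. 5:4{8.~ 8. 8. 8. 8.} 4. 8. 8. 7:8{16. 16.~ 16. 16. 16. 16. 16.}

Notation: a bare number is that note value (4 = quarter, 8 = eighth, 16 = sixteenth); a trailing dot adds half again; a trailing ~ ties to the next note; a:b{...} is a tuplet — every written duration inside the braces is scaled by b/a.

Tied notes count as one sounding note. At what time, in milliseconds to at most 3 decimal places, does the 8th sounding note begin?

note 8 onset = 24/5b = 1704.142ms

1. 0.0ms @ 0 + 177.515ms (1/2)
2. 177.515ms @ 1/2 + 177.515ms (1/2)
3. 355.03ms @ 1 + 177.515ms (1/2)
4. 532.544ms @ 3/2 + 266.272ms (3/4)
5. 798.817ms @ 9/4 + 266.272ms (3/4)
6. 1065.089ms @ 3 + 426.036ms (6/5)
7. 1491.124ms @ 21/5 + 213.018ms (3/5)
8. 1704.142ms @ 24/5 + 213.018ms (3/5)
9. 1917.16ms @ 27/5 + 213.018ms (3/5)
10. 2130.178ms @ 6 + 532.544ms (3/2)
11. 2662.722ms @ 15/2 + 266.272ms (3/4)
12. 2928.994ms @ 33/4 + 266.272ms (3/4)
13. 3195.266ms @ 9 + 152.156ms (3/7)
14. 3347.422ms @ 66/7 + 304.311ms (6/7)
15. 3651.733ms @ 72/7 + 152.156ms (3/7)
16. 3803.888ms @ 75/7 + 152.156ms (3/7)
17. 3956.044ms @ 78/7 + 152.156ms (3/7)
18. 4108.199ms @ 81/7 + 152.156ms (3/7)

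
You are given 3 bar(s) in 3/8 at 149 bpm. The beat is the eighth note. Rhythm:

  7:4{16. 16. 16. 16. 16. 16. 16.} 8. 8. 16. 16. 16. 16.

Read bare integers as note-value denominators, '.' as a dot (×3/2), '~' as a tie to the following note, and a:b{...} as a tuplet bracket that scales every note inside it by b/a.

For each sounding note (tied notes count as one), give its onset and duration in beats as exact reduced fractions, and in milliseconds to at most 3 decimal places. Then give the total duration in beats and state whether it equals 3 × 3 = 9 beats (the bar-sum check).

1) 0.0ms=0b +172.579ms=3/7b
2) 172.579ms=3/7b +172.579ms=3/7b
3) 345.158ms=6/7b +172.579ms=3/7b
4) 517.737ms=9/7b +172.579ms=3/7b
5) 690.316ms=12/7b +172.579ms=3/7b
6) 862.895ms=15/7b +172.579ms=3/7b
7) 1035.475ms=18/7b +172.579ms=3/7b
8) 1208.054ms=3b +604.027ms=3/2b
9) 1812.081ms=9/2b +604.027ms=3/2b
10) 2416.107ms=6b +302.013ms=3/4b
11) 2718.121ms=27/4b +302.013ms=3/4b
12) 3020.134ms=15/2b +302.013ms=3/4b
13) 3322.148ms=33/4b +302.013ms=3/4b
Σ=9b of 9 (149bpm 3/8) — PASS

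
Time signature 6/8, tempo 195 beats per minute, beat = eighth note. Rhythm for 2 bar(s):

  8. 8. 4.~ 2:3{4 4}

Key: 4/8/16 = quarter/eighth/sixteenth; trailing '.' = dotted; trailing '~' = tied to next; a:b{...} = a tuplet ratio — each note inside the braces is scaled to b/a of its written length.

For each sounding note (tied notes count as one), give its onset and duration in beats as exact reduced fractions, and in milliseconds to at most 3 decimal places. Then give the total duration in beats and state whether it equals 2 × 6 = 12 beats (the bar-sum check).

1) 0.0ms=0b +461.538ms=3/2b
2) 461.538ms=3/2b +461.538ms=3/2b
3) 923.077ms=3b +1846.154ms=6b
4) 2769.231ms=9b +923.077ms=3b
Σ=12b of 12 (195bpm 6/8) — PASS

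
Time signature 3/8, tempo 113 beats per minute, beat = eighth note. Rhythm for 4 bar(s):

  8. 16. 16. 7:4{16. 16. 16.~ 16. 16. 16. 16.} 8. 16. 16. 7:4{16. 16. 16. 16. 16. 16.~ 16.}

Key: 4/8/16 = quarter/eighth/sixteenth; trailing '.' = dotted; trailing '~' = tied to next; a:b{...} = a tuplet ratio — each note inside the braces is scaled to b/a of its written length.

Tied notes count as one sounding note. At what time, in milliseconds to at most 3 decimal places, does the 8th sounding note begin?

1. 0.0ms @ 0 + 796.46ms (3/2)
2. 796.46ms @ 3/2 + 398.23ms (3/4)
3. 1194.69ms @ 9/4 + 398.23ms (3/4)
4. 1592.92ms @ 3 + 227.56ms (3/7)
5. 1820.48ms @ 24/7 + 227.56ms (3/7)
6. 2048.04ms @ 27/7 + 455.12ms (6/7)
7. 2503.161ms @ 33/7 + 227.56ms (3/7)
8. 2730.721ms @ 36/7 + 227.56ms (3/7)
9. 2958.281ms @ 39/7 + 227.56ms (3/7)
10. 3185.841ms @ 6 + 796.46ms (3/2)
11. 3982.301ms @ 15/2 + 398.23ms (3/4)
12. 4380.531ms @ 33/4 + 398.23ms (3/4)
13. 4778.761ms @ 9 + 227.56ms (3/7)
14. 5006.321ms @ 66/7 + 227.56ms (3/7)
15. 5233.881ms @ 69/7 + 227.56ms (3/7)
16. 5461.441ms @ 72/7 + 227.56ms (3/7)
17. 5689.001ms @ 75/7 + 227.56ms (3/7)
18. 5916.561ms @ 78/7 + 455.12ms (6/7)

note 8 onset = 36/7b = 2730.721ms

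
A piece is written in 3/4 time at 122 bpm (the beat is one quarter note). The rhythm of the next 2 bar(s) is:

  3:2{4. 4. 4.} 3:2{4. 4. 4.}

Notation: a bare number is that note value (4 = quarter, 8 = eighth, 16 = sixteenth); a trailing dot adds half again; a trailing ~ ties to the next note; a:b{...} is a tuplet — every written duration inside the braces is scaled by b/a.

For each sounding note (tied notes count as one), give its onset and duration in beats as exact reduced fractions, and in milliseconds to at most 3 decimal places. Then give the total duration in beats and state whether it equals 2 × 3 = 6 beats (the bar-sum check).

1) 0.0ms=0b +491.803ms=1b
2) 491.803ms=1b +491.803ms=1b
3) 983.607ms=2b +491.803ms=1b
4) 1475.41ms=3b +491.803ms=1b
5) 1967.213ms=4b +491.803ms=1b
6) 2459.016ms=5b +491.803ms=1b
Σ=6b of 6 (122bpm 3/4) — PASS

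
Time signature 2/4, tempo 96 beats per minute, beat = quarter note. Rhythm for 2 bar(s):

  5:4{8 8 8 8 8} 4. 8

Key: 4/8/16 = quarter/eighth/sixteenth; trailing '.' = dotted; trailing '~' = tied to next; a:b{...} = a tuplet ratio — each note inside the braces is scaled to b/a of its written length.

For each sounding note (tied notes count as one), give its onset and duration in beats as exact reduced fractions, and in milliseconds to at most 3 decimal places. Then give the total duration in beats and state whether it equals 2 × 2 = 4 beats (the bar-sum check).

1) 0.0ms=0b +250.0ms=2/5b
2) 250.0ms=2/5b +250.0ms=2/5b
3) 500.0ms=4/5b +250.0ms=2/5b
4) 750.0ms=6/5b +250.0ms=2/5b
5) 1000.0ms=8/5b +250.0ms=2/5b
6) 1250.0ms=2b +937.5ms=3/2b
7) 2187.5ms=7/2b +312.5ms=1/2b
Σ=4b of 4 (96bpm 2/4) — PASS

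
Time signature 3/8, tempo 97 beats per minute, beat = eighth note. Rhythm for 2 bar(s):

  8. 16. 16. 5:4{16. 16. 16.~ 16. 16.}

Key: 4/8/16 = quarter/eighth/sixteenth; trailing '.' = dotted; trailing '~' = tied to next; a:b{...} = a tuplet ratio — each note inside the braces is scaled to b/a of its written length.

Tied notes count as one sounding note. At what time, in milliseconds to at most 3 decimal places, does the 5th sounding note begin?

1. 0.0ms @ 0 + 927.835ms (3/2)
2. 927.835ms @ 3/2 + 463.918ms (3/4)
3. 1391.753ms @ 9/4 + 463.918ms (3/4)
4. 1855.67ms @ 3 + 371.134ms (3/5)
5. 2226.804ms @ 18/5 + 371.134ms (3/5)
6. 2597.938ms @ 21/5 + 742.268ms (6/5)
7. 3340.206ms @ 27/5 + 371.134ms (3/5)

note 5 onset = 18/5b = 2226.804ms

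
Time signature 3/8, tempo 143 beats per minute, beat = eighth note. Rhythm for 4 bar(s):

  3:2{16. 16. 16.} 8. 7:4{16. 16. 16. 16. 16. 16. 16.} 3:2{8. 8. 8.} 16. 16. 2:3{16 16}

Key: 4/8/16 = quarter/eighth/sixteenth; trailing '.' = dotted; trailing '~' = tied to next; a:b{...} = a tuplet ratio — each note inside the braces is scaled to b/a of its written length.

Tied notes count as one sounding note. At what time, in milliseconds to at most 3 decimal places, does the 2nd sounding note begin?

note 2 onset = 1/2b = 209.79ms

1. 0.0ms @ 0 + 209.79ms (1/2)
2. 209.79ms @ 1/2 + 209.79ms (1/2)
3. 419.58ms @ 1 + 209.79ms (1/2)
4. 629.371ms @ 3/2 + 629.371ms (3/2)
5. 1258.741ms @ 3 + 179.82ms (3/7)
6. 1438.561ms @ 24/7 + 179.82ms (3/7)
7. 1618.382ms @ 27/7 + 179.82ms (3/7)
8. 1798.202ms @ 30/7 + 179.82ms (3/7)
9. 1978.022ms @ 33/7 + 179.82ms (3/7)
10. 2157.842ms @ 36/7 + 179.82ms (3/7)
11. 2337.662ms @ 39/7 + 179.82ms (3/7)
12. 2517.483ms @ 6 + 419.58ms (1)
13. 2937.063ms @ 7 + 419.58ms (1)
14. 3356.643ms @ 8 + 419.58ms (1)
15. 3776.224ms @ 9 + 314.685ms (3/4)
16. 4090.909ms @ 39/4 + 314.685ms (3/4)
17. 4405.594ms @ 21/2 + 314.685ms (3/4)
18. 4720.28ms @ 45/4 + 314.685ms (3/4)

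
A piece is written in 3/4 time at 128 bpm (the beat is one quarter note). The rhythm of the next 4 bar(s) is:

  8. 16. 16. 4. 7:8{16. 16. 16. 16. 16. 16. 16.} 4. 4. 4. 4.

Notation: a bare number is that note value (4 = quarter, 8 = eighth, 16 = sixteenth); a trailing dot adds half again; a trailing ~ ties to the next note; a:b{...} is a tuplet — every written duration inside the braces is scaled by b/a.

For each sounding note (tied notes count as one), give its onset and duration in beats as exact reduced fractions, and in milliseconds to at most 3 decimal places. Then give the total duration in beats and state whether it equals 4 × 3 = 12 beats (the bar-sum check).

1) 0.0ms=0b +351.562ms=3/4b
2) 351.562ms=3/4b +175.781ms=3/8b
3) 527.344ms=9/8b +175.781ms=3/8b
4) 703.125ms=3/2b +703.125ms=3/2b
5) 1406.25ms=3b +200.893ms=3/7b
6) 1607.143ms=24/7b +200.893ms=3/7b
7) 1808.036ms=27/7b +200.893ms=3/7b
8) 2008.929ms=30/7b +200.893ms=3/7b
9) 2209.821ms=33/7b +200.893ms=3/7b
10) 2410.714ms=36/7b +200.893ms=3/7b
11) 2611.607ms=39/7b +200.893ms=3/7b
12) 2812.5ms=6b +703.125ms=3/2b
13) 3515.625ms=15/2b +703.125ms=3/2b
14) 4218.75ms=9b +703.125ms=3/2b
15) 4921.875ms=21/2b +703.125ms=3/2b
Σ=12b of 12 (128bpm 3/4) — PASS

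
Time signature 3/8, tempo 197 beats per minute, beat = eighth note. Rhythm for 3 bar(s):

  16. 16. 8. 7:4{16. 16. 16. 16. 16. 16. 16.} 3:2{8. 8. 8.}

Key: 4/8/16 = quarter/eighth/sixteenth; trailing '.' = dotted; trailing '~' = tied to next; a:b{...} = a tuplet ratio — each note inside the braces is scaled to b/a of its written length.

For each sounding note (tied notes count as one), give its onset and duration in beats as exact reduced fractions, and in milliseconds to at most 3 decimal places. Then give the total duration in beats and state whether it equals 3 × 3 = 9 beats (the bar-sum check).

1) 0.0ms=0b +228.426ms=3/4b
2) 228.426ms=3/4b +228.426ms=3/4b
3) 456.853ms=3/2b +456.853ms=3/2b
4) 913.706ms=3b +130.529ms=3/7b
5) 1044.235ms=24/7b +130.529ms=3/7b
6) 1174.764ms=27/7b +130.529ms=3/7b
7) 1305.294ms=30/7b +130.529ms=3/7b
8) 1435.823ms=33/7b +130.529ms=3/7b
9) 1566.352ms=36/7b +130.529ms=3/7b
10) 1696.882ms=39/7b +130.529ms=3/7b
11) 1827.411ms=6b +304.569ms=1b
12) 2131.98ms=7b +304.569ms=1b
13) 2436.548ms=8b +304.569ms=1b
Σ=9b of 9 (197bpm 3/8) — PASS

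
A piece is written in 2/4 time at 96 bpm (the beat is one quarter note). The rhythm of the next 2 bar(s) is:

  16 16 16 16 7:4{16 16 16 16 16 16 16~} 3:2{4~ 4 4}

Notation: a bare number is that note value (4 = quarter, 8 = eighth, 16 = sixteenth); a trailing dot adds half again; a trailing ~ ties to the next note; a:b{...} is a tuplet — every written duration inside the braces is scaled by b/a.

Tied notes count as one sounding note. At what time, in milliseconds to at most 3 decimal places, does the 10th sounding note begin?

note 10 onset = 12/7b = 1071.429ms

1. 0.0ms @ 0 + 156.25ms (1/4)
2. 156.25ms @ 1/4 + 156.25ms (1/4)
3. 312.5ms @ 1/2 + 156.25ms (1/4)
4. 468.75ms @ 3/4 + 156.25ms (1/4)
5. 625.0ms @ 1 + 89.286ms (1/7)
6. 714.286ms @ 8/7 + 89.286ms (1/7)
7. 803.571ms @ 9/7 + 89.286ms (1/7)
8. 892.857ms @ 10/7 + 89.286ms (1/7)
9. 982.143ms @ 11/7 + 89.286ms (1/7)
10. 1071.429ms @ 12/7 + 89.286ms (1/7)
11. 1160.714ms @ 13/7 + 922.619ms (31/21)
12. 2083.333ms @ 10/3 + 416.667ms (2/3)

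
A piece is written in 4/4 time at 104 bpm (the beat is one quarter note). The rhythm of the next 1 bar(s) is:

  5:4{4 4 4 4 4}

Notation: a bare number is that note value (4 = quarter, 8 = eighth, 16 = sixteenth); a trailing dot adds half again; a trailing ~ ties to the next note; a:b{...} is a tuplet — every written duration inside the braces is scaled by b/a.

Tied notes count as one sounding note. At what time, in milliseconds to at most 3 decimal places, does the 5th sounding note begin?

note 5 onset = 16/5b = 1846.154ms

1. 0.0ms @ 0 + 461.538ms (4/5)
2. 461.538ms @ 4/5 + 461.538ms (4/5)
3. 923.077ms @ 8/5 + 461.538ms (4/5)
4. 1384.615ms @ 12/5 + 461.538ms (4/5)
5. 1846.154ms @ 16/5 + 461.538ms (4/5)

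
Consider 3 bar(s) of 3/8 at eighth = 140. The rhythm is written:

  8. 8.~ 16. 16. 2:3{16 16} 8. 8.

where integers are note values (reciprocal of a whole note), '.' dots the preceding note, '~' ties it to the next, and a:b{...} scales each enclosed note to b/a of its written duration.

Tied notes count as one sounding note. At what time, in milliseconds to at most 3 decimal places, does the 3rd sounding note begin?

note 3 onset = 15/4b = 1607.143ms

1. 0.0ms @ 0 + 642.857ms (3/2)
2. 642.857ms @ 3/2 + 964.286ms (9/4)
3. 1607.143ms @ 15/4 + 321.429ms (3/4)
4. 1928.571ms @ 9/2 + 321.429ms (3/4)
5. 2250.0ms @ 21/4 + 321.429ms (3/4)
6. 2571.429ms @ 6 + 642.857ms (3/2)
7. 3214.286ms @ 15/2 + 642.857ms (3/2)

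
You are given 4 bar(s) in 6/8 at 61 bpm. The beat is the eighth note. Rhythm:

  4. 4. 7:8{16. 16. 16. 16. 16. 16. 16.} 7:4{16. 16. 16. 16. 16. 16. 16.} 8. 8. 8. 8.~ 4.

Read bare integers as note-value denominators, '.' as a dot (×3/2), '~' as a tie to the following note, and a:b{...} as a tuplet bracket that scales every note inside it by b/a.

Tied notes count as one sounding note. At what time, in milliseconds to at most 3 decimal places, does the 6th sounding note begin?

note 6 onset = 60/7b = 8430.913ms

1. 0.0ms @ 0 + 2950.82ms (3)
2. 2950.82ms @ 3 + 2950.82ms (3)
3. 5901.639ms @ 6 + 843.091ms (6/7)
4. 6744.731ms @ 48/7 + 843.091ms (6/7)
5. 7587.822ms @ 54/7 + 843.091ms (6/7)
6. 8430.913ms @ 60/7 + 843.091ms (6/7)
7. 9274.005ms @ 66/7 + 843.091ms (6/7)
8. 10117.096ms @ 72/7 + 843.091ms (6/7)
9. 10960.187ms @ 78/7 + 843.091ms (6/7)
10. 11803.279ms @ 12 + 421.546ms (3/7)
11. 12224.824ms @ 87/7 + 421.546ms (3/7)
12. 12646.37ms @ 90/7 + 421.546ms (3/7)
13. 13067.916ms @ 93/7 + 421.546ms (3/7)
14. 13489.461ms @ 96/7 + 421.546ms (3/7)
15. 13911.007ms @ 99/7 + 421.546ms (3/7)
16. 14332.553ms @ 102/7 + 421.546ms (3/7)
17. 14754.098ms @ 15 + 1475.41ms (3/2)
18. 16229.508ms @ 33/2 + 1475.41ms (3/2)
19. 17704.918ms @ 18 + 1475.41ms (3/2)
20. 19180.328ms @ 39/2 + 4426.23ms (9/2)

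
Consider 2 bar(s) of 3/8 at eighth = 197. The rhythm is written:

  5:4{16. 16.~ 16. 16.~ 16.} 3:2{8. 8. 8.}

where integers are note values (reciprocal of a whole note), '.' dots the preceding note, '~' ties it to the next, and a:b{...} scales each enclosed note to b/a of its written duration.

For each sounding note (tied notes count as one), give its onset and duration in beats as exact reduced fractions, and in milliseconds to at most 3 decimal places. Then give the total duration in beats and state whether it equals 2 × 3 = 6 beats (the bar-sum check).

1) 0.0ms=0b +182.741ms=3/5b
2) 182.741ms=3/5b +365.482ms=6/5b
3) 548.223ms=9/5b +365.482ms=6/5b
4) 913.706ms=3b +304.569ms=1b
5) 1218.274ms=4b +304.569ms=1b
6) 1522.843ms=5b +304.569ms=1b
Σ=6b of 6 (197bpm 3/8) — PASS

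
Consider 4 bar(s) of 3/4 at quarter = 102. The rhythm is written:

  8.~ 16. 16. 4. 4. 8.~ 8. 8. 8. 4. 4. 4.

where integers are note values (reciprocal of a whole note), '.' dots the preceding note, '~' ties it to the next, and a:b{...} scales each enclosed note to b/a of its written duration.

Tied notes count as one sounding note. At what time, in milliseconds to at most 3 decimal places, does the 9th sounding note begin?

note 9 onset = 9b = 5294.118ms

1. 0.0ms @ 0 + 661.765ms (9/8)
2. 661.765ms @ 9/8 + 220.588ms (3/8)
3. 882.353ms @ 3/2 + 882.353ms (3/2)
4. 1764.706ms @ 3 + 882.353ms (3/2)
5. 2647.059ms @ 9/2 + 882.353ms (3/2)
6. 3529.412ms @ 6 + 441.176ms (3/4)
7. 3970.588ms @ 27/4 + 441.176ms (3/4)
8. 4411.765ms @ 15/2 + 882.353ms (3/2)
9. 5294.118ms @ 9 + 882.353ms (3/2)
10. 6176.471ms @ 21/2 + 882.353ms (3/2)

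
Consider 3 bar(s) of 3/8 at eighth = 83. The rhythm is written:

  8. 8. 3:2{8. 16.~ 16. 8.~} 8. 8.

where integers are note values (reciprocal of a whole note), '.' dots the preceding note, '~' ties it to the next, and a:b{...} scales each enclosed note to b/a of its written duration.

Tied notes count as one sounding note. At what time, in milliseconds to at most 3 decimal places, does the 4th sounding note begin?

note 4 onset = 4b = 2891.566ms

1. 0.0ms @ 0 + 1084.337ms (3/2)
2. 1084.337ms @ 3/2 + 1084.337ms (3/2)
3. 2168.675ms @ 3 + 722.892ms (1)
4. 2891.566ms @ 4 + 722.892ms (1)
5. 3614.458ms @ 5 + 1807.229ms (5/2)
6. 5421.687ms @ 15/2 + 1084.337ms (3/2)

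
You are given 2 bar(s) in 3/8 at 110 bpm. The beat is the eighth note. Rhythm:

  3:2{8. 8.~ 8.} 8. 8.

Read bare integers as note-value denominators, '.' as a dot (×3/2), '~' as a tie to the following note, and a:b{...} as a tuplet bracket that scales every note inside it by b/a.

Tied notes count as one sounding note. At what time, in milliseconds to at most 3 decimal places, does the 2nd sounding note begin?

note 2 onset = 1b = 545.455ms

1. 0.0ms @ 0 + 545.455ms (1)
2. 545.455ms @ 1 + 1090.909ms (2)
3. 1636.364ms @ 3 + 818.182ms (3/2)
4. 2454.545ms @ 9/2 + 818.182ms (3/2)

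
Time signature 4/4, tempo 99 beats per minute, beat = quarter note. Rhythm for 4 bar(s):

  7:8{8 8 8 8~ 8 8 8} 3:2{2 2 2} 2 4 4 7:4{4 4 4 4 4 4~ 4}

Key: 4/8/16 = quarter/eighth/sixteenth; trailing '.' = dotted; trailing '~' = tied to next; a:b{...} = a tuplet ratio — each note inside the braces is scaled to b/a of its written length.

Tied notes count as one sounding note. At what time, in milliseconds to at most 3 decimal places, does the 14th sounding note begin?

1. 0.0ms @ 0 + 346.32ms (4/7)
2. 346.32ms @ 4/7 + 346.32ms (4/7)
3. 692.641ms @ 8/7 + 346.32ms (4/7)
4. 1038.961ms @ 12/7 + 692.641ms (8/7)
5. 1731.602ms @ 20/7 + 346.32ms (4/7)
6. 2077.922ms @ 24/7 + 346.32ms (4/7)
7. 2424.242ms @ 4 + 808.081ms (4/3)
8. 3232.323ms @ 16/3 + 808.081ms (4/3)
9. 4040.404ms @ 20/3 + 808.081ms (4/3)
10. 4848.485ms @ 8 + 1212.121ms (2)
11. 6060.606ms @ 10 + 606.061ms (1)
12. 6666.667ms @ 11 + 606.061ms (1)
13. 7272.727ms @ 12 + 346.32ms (4/7)
14. 7619.048ms @ 88/7 + 346.32ms (4/7)
15. 7965.368ms @ 92/7 + 346.32ms (4/7)
16. 8311.688ms @ 96/7 + 346.32ms (4/7)
17. 8658.009ms @ 100/7 + 346.32ms (4/7)
18. 9004.329ms @ 104/7 + 692.641ms (8/7)

note 14 onset = 88/7b = 7619.048ms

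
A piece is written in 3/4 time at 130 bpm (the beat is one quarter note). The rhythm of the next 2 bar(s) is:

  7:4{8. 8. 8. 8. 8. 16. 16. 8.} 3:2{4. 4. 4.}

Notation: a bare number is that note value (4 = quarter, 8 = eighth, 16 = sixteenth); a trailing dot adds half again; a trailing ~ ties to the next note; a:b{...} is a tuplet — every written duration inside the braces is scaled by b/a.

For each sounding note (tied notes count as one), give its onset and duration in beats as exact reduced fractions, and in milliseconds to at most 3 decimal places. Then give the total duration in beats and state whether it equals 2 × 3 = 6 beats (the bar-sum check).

1) 0.0ms=0b +197.802ms=3/7b
2) 197.802ms=3/7b +197.802ms=3/7b
3) 395.604ms=6/7b +197.802ms=3/7b
4) 593.407ms=9/7b +197.802ms=3/7b
5) 791.209ms=12/7b +197.802ms=3/7b
6) 989.011ms=15/7b +98.901ms=3/14b
7) 1087.912ms=33/14b +98.901ms=3/14b
8) 1186.813ms=18/7b +197.802ms=3/7b
9) 1384.615ms=3b +461.538ms=1b
10) 1846.154ms=4b +461.538ms=1b
11) 2307.692ms=5b +461.538ms=1b
Σ=6b of 6 (130bpm 3/4) — PASS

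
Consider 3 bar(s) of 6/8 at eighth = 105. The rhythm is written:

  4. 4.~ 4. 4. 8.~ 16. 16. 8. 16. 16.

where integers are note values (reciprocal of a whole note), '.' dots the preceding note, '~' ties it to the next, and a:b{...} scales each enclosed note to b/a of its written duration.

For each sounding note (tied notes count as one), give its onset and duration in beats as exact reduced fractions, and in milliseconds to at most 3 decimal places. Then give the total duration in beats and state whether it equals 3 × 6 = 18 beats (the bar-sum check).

1) 0.0ms=0b +1714.286ms=3b
2) 1714.286ms=3b +3428.571ms=6b
3) 5142.857ms=9b +1714.286ms=3b
4) 6857.143ms=12b +1285.714ms=9/4b
5) 8142.857ms=57/4b +428.571ms=3/4b
6) 8571.429ms=15b +857.143ms=3/2b
7) 9428.571ms=33/2b +428.571ms=3/4b
8) 9857.143ms=69/4b +428.571ms=3/4b
Σ=18b of 18 (105bpm 6/8) — PASS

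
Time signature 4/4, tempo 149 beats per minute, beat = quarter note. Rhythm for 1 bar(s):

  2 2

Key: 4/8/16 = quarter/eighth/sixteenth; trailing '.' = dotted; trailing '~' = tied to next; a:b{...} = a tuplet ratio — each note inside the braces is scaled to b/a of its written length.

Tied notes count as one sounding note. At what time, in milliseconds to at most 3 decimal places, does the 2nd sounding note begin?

1. 0.0ms @ 0 + 805.369ms (2)
2. 805.369ms @ 2 + 805.369ms (2)

note 2 onset = 2b = 805.369ms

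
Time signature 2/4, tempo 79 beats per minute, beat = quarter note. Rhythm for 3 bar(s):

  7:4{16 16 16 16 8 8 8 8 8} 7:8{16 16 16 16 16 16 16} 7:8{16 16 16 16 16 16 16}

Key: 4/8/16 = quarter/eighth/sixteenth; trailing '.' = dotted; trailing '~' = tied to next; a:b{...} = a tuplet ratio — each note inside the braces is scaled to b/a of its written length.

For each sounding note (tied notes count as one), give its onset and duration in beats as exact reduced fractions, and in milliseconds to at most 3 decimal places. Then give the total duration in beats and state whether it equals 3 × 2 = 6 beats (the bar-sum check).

1) 0.0ms=0b +108.499ms=1/7b
2) 108.499ms=1/7b +108.499ms=1/7b
3) 216.998ms=2/7b +108.499ms=1/7b
4) 325.497ms=3/7b +108.499ms=1/7b
5) 433.996ms=4/7b +216.998ms=2/7b
6) 650.995ms=6/7b +216.998ms=2/7b
7) 867.993ms=8/7b +216.998ms=2/7b
8) 1084.991ms=10/7b +216.998ms=2/7b
9) 1301.989ms=12/7b +216.998ms=2/7b
10) 1518.987ms=2b +216.998ms=2/7b
11) 1735.986ms=16/7b +216.998ms=2/7b
12) 1952.984ms=18/7b +216.998ms=2/7b
13) 2169.982ms=20/7b +216.998ms=2/7b
14) 2386.98ms=22/7b +216.998ms=2/7b
15) 2603.978ms=24/7b +216.998ms=2/7b
16) 2820.976ms=26/7b +216.998ms=2/7b
17) 3037.975ms=4b +216.998ms=2/7b
18) 3254.973ms=30/7b +216.998ms=2/7b
19) 3471.971ms=32/7b +216.998ms=2/7b
20) 3688.969ms=34/7b +216.998ms=2/7b
21) 3905.967ms=36/7b +216.998ms=2/7b
22) 4122.966ms=38/7b +216.998ms=2/7b
23) 4339.964ms=40/7b +216.998ms=2/7b
Σ=6b of 6 (79bpm 2/4) — PASS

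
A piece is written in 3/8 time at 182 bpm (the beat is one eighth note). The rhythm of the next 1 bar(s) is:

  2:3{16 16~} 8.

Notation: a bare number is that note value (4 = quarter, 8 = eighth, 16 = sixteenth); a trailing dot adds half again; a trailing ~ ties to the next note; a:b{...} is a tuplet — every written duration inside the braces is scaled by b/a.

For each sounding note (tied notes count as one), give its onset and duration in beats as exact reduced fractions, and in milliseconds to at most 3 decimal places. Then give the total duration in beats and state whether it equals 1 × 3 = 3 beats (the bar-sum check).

1) 0.0ms=0b +247.253ms=3/4b
2) 247.253ms=3/4b +741.758ms=9/4b
Σ=3b of 3 (182bpm 3/8) — PASS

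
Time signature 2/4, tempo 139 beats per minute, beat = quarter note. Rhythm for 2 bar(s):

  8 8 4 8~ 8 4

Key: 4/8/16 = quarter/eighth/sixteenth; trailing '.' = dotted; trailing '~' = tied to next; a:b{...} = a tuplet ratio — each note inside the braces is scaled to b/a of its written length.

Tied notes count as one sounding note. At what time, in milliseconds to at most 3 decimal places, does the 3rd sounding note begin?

note 3 onset = 1b = 431.655ms

1. 0.0ms @ 0 + 215.827ms (1/2)
2. 215.827ms @ 1/2 + 215.827ms (1/2)
3. 431.655ms @ 1 + 431.655ms (1)
4. 863.309ms @ 2 + 431.655ms (1)
5. 1294.964ms @ 3 + 431.655ms (1)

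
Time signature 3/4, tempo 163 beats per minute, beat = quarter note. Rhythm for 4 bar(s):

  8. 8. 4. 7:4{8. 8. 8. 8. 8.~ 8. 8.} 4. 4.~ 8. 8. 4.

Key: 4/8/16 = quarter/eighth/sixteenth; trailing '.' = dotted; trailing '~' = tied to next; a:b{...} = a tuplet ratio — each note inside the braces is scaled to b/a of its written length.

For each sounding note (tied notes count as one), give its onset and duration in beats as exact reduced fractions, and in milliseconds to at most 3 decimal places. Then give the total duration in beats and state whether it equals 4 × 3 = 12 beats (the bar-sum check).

1) 0.0ms=0b +276.074ms=3/4b
2) 276.074ms=3/4b +276.074ms=3/4b
3) 552.147ms=3/2b +552.147ms=3/2b
4) 1104.294ms=3b +157.756ms=3/7b
5) 1262.051ms=24/7b +157.756ms=3/7b
6) 1419.807ms=27/7b +157.756ms=3/7b
7) 1577.564ms=30/7b +157.756ms=3/7b
8) 1735.32ms=33/7b +315.513ms=6/7b
9) 2050.833ms=39/7b +157.756ms=3/7b
10) 2208.589ms=6b +552.147ms=3/2b
11) 2760.736ms=15/2b +828.221ms=9/4b
12) 3588.957ms=39/4b +276.074ms=3/4b
13) 3865.031ms=21/2b +552.147ms=3/2b
Σ=12b of 12 (163bpm 3/4) — PASS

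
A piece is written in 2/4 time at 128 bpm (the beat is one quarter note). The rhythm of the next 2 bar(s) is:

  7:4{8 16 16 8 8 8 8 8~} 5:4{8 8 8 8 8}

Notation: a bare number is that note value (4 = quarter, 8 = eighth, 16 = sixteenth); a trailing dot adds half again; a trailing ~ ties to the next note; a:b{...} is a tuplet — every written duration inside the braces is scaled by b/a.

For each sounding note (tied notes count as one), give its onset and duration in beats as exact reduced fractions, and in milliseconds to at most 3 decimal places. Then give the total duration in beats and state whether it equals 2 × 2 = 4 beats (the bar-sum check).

1) 0.0ms=0b +133.929ms=2/7b
2) 133.929ms=2/7b +66.964ms=1/7b
3) 200.893ms=3/7b +66.964ms=1/7b
4) 267.857ms=4/7b +133.929ms=2/7b
5) 401.786ms=6/7b +133.929ms=2/7b
6) 535.714ms=8/7b +133.929ms=2/7b
7) 669.643ms=10/7b +133.929ms=2/7b
8) 803.571ms=12/7b +321.429ms=24/35b
9) 1125.0ms=12/5b +187.5ms=2/5b
10) 1312.5ms=14/5b +187.5ms=2/5b
11) 1500.0ms=16/5b +187.5ms=2/5b
12) 1687.5ms=18/5b +187.5ms=2/5b
Σ=4b of 4 (128bpm 2/4) — PASS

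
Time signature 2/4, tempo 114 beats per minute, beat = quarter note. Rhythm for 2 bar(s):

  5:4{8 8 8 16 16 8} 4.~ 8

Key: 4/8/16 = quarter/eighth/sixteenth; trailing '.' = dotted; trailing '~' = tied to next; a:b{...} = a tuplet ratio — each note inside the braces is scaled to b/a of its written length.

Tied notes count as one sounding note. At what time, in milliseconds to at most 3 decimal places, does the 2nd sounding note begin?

note 2 onset = 2/5b = 210.526ms

1. 0.0ms @ 0 + 210.526ms (2/5)
2. 210.526ms @ 2/5 + 210.526ms (2/5)
3. 421.053ms @ 4/5 + 210.526ms (2/5)
4. 631.579ms @ 6/5 + 105.263ms (1/5)
5. 736.842ms @ 7/5 + 105.263ms (1/5)
6. 842.105ms @ 8/5 + 210.526ms (2/5)
7. 1052.632ms @ 2 + 1052.632ms (2)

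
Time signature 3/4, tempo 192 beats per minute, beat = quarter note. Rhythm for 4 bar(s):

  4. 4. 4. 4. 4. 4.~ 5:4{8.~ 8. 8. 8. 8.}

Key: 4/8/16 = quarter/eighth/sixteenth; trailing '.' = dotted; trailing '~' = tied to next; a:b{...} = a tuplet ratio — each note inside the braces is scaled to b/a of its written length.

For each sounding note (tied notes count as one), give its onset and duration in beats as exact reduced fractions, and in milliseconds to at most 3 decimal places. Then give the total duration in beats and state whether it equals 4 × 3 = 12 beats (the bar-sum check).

1) 0.0ms=0b +468.75ms=3/2b
2) 468.75ms=3/2b +468.75ms=3/2b
3) 937.5ms=3b +468.75ms=3/2b
4) 1406.25ms=9/2b +468.75ms=3/2b
5) 1875.0ms=6b +468.75ms=3/2b
6) 2343.75ms=15/2b +843.75ms=27/10b
7) 3187.5ms=51/5b +187.5ms=3/5b
8) 3375.0ms=54/5b +187.5ms=3/5b
9) 3562.5ms=57/5b +187.5ms=3/5b
Σ=12b of 12 (192bpm 3/4) — PASS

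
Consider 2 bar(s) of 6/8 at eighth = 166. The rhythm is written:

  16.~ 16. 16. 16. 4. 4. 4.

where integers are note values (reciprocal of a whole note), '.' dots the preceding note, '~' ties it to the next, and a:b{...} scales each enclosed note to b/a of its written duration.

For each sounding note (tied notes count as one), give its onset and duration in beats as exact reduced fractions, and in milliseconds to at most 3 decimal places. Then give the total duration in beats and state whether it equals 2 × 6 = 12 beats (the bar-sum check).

1) 0.0ms=0b +542.169ms=3/2b
2) 542.169ms=3/2b +271.084ms=3/4b
3) 813.253ms=9/4b +271.084ms=3/4b
4) 1084.337ms=3b +1084.337ms=3b
5) 2168.675ms=6b +1084.337ms=3b
6) 3253.012ms=9b +1084.337ms=3b
Σ=12b of 12 (166bpm 6/8) — PASS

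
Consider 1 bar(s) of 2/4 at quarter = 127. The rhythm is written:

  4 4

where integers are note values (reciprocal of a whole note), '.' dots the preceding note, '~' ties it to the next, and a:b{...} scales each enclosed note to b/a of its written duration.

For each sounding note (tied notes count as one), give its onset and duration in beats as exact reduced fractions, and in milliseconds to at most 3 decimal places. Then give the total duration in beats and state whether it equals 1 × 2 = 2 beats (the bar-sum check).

1) 0.0ms=0b +472.441ms=1b
2) 472.441ms=1b +472.441ms=1b
Σ=2b of 2 (127bpm 2/4) — PASS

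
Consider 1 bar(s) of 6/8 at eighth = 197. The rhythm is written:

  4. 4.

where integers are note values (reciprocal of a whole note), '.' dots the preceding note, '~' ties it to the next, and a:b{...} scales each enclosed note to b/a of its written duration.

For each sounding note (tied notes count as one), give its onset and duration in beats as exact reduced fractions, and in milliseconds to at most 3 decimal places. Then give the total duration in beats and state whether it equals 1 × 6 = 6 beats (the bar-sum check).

1) 0.0ms=0b +913.706ms=3b
2) 913.706ms=3b +913.706ms=3b
Σ=6b of 6 (197bpm 6/8) — PASS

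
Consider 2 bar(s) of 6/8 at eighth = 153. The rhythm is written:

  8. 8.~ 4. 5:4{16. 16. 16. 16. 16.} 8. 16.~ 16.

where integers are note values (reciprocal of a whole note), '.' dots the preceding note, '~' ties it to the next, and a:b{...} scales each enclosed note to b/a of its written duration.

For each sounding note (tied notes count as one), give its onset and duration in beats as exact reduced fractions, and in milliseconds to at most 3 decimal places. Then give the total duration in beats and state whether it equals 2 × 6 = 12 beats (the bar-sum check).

1) 0.0ms=0b +588.235ms=3/2b
2) 588.235ms=3/2b +1764.706ms=9/2b
3) 2352.941ms=6b +235.294ms=3/5b
4) 2588.235ms=33/5b +235.294ms=3/5b
5) 2823.529ms=36/5b +235.294ms=3/5b
6) 3058.824ms=39/5b +235.294ms=3/5b
7) 3294.118ms=42/5b +235.294ms=3/5b
8) 3529.412ms=9b +588.235ms=3/2b
9) 4117.647ms=21/2b +588.235ms=3/2b
Σ=12b of 12 (153bpm 6/8) — PASS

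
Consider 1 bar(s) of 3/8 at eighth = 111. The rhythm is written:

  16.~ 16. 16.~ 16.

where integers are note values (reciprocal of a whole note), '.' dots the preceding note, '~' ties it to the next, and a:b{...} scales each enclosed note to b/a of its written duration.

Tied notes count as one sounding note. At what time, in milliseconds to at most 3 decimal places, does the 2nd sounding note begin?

note 2 onset = 3/2b = 810.811ms

1. 0.0ms @ 0 + 810.811ms (3/2)
2. 810.811ms @ 3/2 + 810.811ms (3/2)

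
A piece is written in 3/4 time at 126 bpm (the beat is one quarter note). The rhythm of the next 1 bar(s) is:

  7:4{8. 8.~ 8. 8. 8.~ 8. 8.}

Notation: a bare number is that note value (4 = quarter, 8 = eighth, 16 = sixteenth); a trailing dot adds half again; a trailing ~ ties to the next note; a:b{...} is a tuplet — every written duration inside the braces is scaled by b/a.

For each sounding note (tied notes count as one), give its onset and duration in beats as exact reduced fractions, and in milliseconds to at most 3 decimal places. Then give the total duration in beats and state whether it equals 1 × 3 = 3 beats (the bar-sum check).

1) 0.0ms=0b +204.082ms=3/7b
2) 204.082ms=3/7b +408.163ms=6/7b
3) 612.245ms=9/7b +204.082ms=3/7b
4) 816.327ms=12/7b +408.163ms=6/7b
5) 1224.49ms=18/7b +204.082ms=3/7b
Σ=3b of 3 (126bpm 3/4) — PASS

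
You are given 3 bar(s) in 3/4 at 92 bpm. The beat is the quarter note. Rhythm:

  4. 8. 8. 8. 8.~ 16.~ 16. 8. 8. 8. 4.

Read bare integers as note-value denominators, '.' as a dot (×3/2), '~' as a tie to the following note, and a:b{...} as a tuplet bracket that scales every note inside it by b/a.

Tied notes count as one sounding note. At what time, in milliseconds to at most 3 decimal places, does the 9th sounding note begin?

1. 0.0ms @ 0 + 978.261ms (3/2)
2. 978.261ms @ 3/2 + 489.13ms (3/4)
3. 1467.391ms @ 9/4 + 489.13ms (3/4)
4. 1956.522ms @ 3 + 489.13ms (3/4)
5. 2445.652ms @ 15/4 + 978.261ms (3/2)
6. 3423.913ms @ 21/4 + 489.13ms (3/4)
7. 3913.043ms @ 6 + 489.13ms (3/4)
8. 4402.174ms @ 27/4 + 489.13ms (3/4)
9. 4891.304ms @ 15/2 + 978.261ms (3/2)

note 9 onset = 15/2b = 4891.304ms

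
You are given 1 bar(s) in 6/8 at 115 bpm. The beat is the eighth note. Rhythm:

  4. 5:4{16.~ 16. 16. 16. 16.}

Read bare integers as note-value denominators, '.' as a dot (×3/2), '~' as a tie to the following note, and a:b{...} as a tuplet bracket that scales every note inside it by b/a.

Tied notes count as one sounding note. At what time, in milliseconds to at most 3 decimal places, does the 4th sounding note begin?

note 4 onset = 24/5b = 2504.348ms

1. 0.0ms @ 0 + 1565.217ms (3)
2. 1565.217ms @ 3 + 626.087ms (6/5)
3. 2191.304ms @ 21/5 + 313.043ms (3/5)
4. 2504.348ms @ 24/5 + 313.043ms (3/5)
5. 2817.391ms @ 27/5 + 313.043ms (3/5)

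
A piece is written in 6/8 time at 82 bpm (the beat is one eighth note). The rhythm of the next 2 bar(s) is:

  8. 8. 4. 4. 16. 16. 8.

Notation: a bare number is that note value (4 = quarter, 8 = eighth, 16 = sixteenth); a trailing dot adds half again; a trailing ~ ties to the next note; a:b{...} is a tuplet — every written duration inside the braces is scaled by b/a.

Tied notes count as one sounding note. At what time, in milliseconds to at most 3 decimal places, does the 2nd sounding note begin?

1. 0.0ms @ 0 + 1097.561ms (3/2)
2. 1097.561ms @ 3/2 + 1097.561ms (3/2)
3. 2195.122ms @ 3 + 2195.122ms (3)
4. 4390.244ms @ 6 + 2195.122ms (3)
5. 6585.366ms @ 9 + 548.78ms (3/4)
6. 7134.146ms @ 39/4 + 548.78ms (3/4)
7. 7682.927ms @ 21/2 + 1097.561ms (3/2)

note 2 onset = 3/2b = 1097.561ms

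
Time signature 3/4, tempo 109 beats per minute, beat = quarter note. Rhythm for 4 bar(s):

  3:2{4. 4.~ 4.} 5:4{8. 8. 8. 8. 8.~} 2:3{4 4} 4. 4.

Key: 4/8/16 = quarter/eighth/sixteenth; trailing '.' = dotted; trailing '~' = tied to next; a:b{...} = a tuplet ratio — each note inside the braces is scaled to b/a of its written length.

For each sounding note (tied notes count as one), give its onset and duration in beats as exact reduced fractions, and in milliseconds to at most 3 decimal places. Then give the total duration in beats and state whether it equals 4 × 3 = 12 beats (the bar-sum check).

1) 0.0ms=0b +550.459ms=1b
2) 550.459ms=1b +1100.917ms=2b
3) 1651.376ms=3b +330.275ms=3/5b
4) 1981.651ms=18/5b +330.275ms=3/5b
5) 2311.927ms=21/5b +330.275ms=3/5b
6) 2642.202ms=24/5b +330.275ms=3/5b
7) 2972.477ms=27/5b +1155.963ms=21/10b
8) 4128.44ms=15/2b +825.688ms=3/2b
9) 4954.128ms=9b +825.688ms=3/2b
10) 5779.817ms=21/2b +825.688ms=3/2b
Σ=12b of 12 (109bpm 3/4) — PASS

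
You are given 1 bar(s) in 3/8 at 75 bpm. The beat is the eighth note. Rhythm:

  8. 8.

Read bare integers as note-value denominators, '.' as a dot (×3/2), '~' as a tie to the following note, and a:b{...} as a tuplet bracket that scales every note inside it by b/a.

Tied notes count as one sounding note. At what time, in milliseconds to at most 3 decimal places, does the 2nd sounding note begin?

note 2 onset = 3/2b = 1200.0ms

1. 0.0ms @ 0 + 1200.0ms (3/2)
2. 1200.0ms @ 3/2 + 1200.0ms (3/2)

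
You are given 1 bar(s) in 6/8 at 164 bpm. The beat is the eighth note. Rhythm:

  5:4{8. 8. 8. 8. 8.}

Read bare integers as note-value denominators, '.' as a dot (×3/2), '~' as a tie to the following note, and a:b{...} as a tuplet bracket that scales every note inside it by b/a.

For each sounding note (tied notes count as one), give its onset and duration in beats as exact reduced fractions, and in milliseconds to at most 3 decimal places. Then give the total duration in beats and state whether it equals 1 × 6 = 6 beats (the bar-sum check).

1) 0.0ms=0b +439.024ms=6/5b
2) 439.024ms=6/5b +439.024ms=6/5b
3) 878.049ms=12/5b +439.024ms=6/5b
4) 1317.073ms=18/5b +439.024ms=6/5b
5) 1756.098ms=24/5b +439.024ms=6/5b
Σ=6b of 6 (164bpm 6/8) — PASS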